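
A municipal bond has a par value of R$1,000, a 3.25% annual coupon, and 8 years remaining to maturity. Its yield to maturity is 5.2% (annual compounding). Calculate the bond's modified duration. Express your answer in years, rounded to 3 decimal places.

Periodic yield y = 0.052. First find Macaulay duration:
  t   CF        PV=CF/(1+0.052)^t    t·PV
  1        32.50        30.8935        30.8935
  2        32.50        29.3665        58.7330
  3        32.50        27.9149        83.7447
  4        32.50        26.5351       106.1403
  5        32.50        25.2235       126.1173
  6        32.50        23.9767       143.8600
  7        32.50        22.7915       159.5406
  8     1,032.50       688.2784     5,506.2272
  Σ                    874.9800     6,215.2567
P = 874.9800; Macaulay duration = 6,215.2567 / 874.9800 = 7.10331 years.
Modified duration = D_Mac / (1 + y) = 7.10331 / 1.052 = 6.75220 years.

6.752 years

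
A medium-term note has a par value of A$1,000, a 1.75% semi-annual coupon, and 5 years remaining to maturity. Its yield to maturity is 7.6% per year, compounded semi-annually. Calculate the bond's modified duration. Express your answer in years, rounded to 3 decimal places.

Periodic yield y = 0.038. First find Macaulay duration:
  t   CF        PV=CF/(1+0.038)^t    t·PV
  1         8.75         8.4297         8.4297
  2         8.75         8.1211        16.2421
  3         8.75         7.8238        23.4713
  4         8.75         7.5373        30.1494
  5         8.75         7.2614        36.3071
  6         8.75         6.9956        41.9735
  7         8.75         6.7395        47.1764
  8         8.75         6.4928        51.9421
  9         8.75         6.2551        56.2956
  10    1,008.75       694.7203     6,947.2034
  Σ                    760.3765     7,259.1905
P = 760.3765; Macaulay duration = 7,259.1905 / 760.3765 = 9.54684 half-year periods = 4.77342 years.
Modified duration = D_Mac / (1 + y) = 4.77342 / 1.038 = 4.59867 years.

4.599 years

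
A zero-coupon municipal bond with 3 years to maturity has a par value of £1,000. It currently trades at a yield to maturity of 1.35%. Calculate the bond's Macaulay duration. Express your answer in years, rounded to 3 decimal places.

A zero-coupon bond has a single cash flow at maturity, so its Macaulay duration equals its maturity: 3 years.

3.000 years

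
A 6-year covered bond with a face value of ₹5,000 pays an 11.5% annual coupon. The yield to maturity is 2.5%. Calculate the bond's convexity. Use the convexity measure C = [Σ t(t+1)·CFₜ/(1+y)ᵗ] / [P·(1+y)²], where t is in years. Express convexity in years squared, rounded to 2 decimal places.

With y = 0.025:
  t   CF        PV=CF/(1+0.025)^t    t·PV        t(t+1)·PV
  1       575.00       560.9756       560.9756       1,121.9512
  2       575.00       547.2933     1,094.5866       3,283.7597
  3       575.00       533.9447     1,601.8340       6,407.3359
  4       575.00       520.9216     2,083.6865      10,418.4324
  5       575.00       508.2162     2,541.0811      15,246.4865
  6     5,575.00     4,807.3050    28,843.8302     201,906.8112
  Σ                  7,478.6564    36,725.9939     238,384.7769
P = 7,478.6564.
Convexity = Σ t(t+1)·PV / [P·(1+y)²] = 238,384.7769 / (7,478.6564 × 1.050625) = 30.33942.

30.34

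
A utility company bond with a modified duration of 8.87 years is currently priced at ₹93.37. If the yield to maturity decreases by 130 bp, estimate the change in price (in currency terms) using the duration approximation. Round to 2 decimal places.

Duration approximation: ΔP/P ≈ -D_mod · Δy = -8.87 × (-0.013) = +0.115310.
ΔP ≈ 93.37 × (+0.115310) = +10.7664947.

+₹10.77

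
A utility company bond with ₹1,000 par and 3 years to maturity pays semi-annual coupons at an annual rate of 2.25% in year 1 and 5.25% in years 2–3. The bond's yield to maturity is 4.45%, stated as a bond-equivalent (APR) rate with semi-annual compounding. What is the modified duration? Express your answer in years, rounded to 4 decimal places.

2.8148 years

Periodic yield y = 0.02225. First find Macaulay duration:
  t   CF        PV=CF/(1+0.02225)^t    t·PV
  1        11.25        11.0051        11.0051
  2        11.25        10.7656        21.5312
  3        26.25        24.5730        73.7190
  4        26.25        24.0381        96.1526
  5        26.25        23.5149       117.5747
  6     1,026.25       899.3121     5,395.8728
  Σ                    993.2089     5,715.8553
P = 993.2089; Macaulay duration = 5,715.8553 / 993.2089 = 5.75494 half-year periods = 2.87747 years.
Modified duration = D_Mac / (1 + y) = 2.87747 / 1.02225 = 2.81484 years.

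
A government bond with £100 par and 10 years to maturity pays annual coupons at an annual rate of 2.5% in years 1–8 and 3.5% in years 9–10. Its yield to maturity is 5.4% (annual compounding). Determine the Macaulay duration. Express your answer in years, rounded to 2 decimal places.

8.81 years

Periodic yield y = 0.054. Discount each cash flow and weight by its year:
  t   CF        PV=CF/(1+0.054)^t    t·PV
  1         2.50         2.3719         2.3719
  2         2.50         2.2504         4.5008
  3         2.50         2.1351         6.4053
  4         2.50         2.0257         8.1028
  5         2.50         1.9219         9.6096
  6         2.50         1.8235        10.9408
  7         2.50         1.7300        12.1103
  8         2.50         1.6414        13.1312
  9         3.50         2.1802        19.6221
  10      103.50        61.1694       611.6940
  Σ                     79.2496       698.4888
Price P = Σ PV = 79.2496.
Macaulay duration = Σ(t·PV) / P = 698.4888 / 79.2496 = 8.81379 years.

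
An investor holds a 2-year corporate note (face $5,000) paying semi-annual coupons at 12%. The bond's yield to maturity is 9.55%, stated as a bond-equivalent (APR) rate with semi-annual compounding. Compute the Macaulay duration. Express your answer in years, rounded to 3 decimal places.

1.840 years

Periodic yield y = 0.04775. Discount each cash flow and weight by its period:
  t   CF        PV=CF/(1+0.04775)^t    t·PV
  1       300.00       286.3278       286.3278
  2       300.00       273.2788       546.5576
  3       300.00       260.8244       782.4733
  4     5,300.00     4,397.8984    17,591.5936
  Σ                  5,218.3294    19,206.9522
Price P = Σ PV = 5,218.3294.
Macaulay duration = Σ(t·PV) / P = 19,206.9522 / 5,218.3294 = 3.68067 half-year periods.
In years: 3.68067 / 2 = 1.84034 years.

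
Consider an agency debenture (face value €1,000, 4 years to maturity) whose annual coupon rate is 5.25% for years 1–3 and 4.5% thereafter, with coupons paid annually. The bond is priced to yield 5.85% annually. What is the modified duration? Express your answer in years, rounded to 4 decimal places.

Periodic yield y = 0.0585. First find Macaulay duration:
  t   CF        PV=CF/(1+0.0585)^t    t·PV
  1        52.50        49.5985        49.5985
  2        52.50        46.8573        93.7147
  3        52.50        44.2677       132.8030
  4     1,045.00       832.4398     3,329.7592
  Σ                    973.1633     3,605.8754
P = 973.1633; Macaulay duration = 3,605.8754 / 973.1633 = 3.70531 years.
Modified duration = D_Mac / (1 + y) = 3.70531 / 1.0585 = 3.50053 years.

3.5005 years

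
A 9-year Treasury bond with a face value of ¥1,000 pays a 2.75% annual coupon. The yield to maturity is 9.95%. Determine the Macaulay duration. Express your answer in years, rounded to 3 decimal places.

7.744 years

Periodic yield y = 0.0995. Discount each cash flow and weight by its year:
  t   CF        PV=CF/(1+0.0995)^t    t·PV
  1        27.50        25.0114        25.0114
  2        27.50        22.7479        45.4959
  3        27.50        20.6894        62.0681
  4        27.50        18.8171        75.2682
  5        27.50        17.1142        85.5710
  6        27.50        15.5654        93.3926
  7        27.50        14.1568        99.0978
  8        27.50        12.8757       103.0056
  9     1,027.50       437.5470     3,937.9232
  Σ                    584.5249     4,526.8337
Price P = Σ PV = 584.5249.
Macaulay duration = Σ(t·PV) / P = 4,526.8337 / 584.5249 = 7.74447 years.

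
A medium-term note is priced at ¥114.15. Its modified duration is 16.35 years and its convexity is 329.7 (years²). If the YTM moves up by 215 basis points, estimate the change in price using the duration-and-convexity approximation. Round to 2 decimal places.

Duration effect: -D_mod·Δy = -16.35 × (+0.0215) = -0.351525
Convexity effect: ½·C·(Δy)² = 0.5 × 329.7 × (0.0215)² = +0.0762019125
ΔP/P ≈ -0.351525 + 0.0762019125 = -0.2753230875
ΔP ≈ 114.15 × (-0.2753230875) = -31.428130438125.

-¥31.43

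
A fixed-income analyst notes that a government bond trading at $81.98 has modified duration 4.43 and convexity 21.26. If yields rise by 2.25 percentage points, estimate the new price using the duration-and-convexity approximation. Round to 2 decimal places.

Duration effect: -D_mod·Δy = -4.43 × (+0.0225) = -0.099675
Convexity effect: ½·C·(Δy)² = 0.5 × 21.26 × (0.0225)² = +0.0053814375
ΔP/P ≈ -0.099675 + 0.0053814375 = -0.0942935625
New price ≈ 81.98 × (1 - 0.0942935625) = 74.24981374625.

$74.25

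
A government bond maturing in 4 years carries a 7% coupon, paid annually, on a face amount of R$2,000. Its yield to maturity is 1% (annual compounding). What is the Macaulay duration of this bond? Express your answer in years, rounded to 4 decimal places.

Periodic yield y = 0.01. Discount each cash flow and weight by its year:
  t   CF        PV=CF/(1+0.01)^t    t·PV
  1       140.00       138.6139       138.6139
  2       140.00       137.2414       274.4829
  3       140.00       135.8826       407.6479
  4     2,140.00     2,056.4979     8,225.9917
  Σ                  2,468.2359     9,046.7364
Price P = Σ PV = 2,468.2359.
Macaulay duration = Σ(t·PV) / P = 9,046.7364 / 2,468.2359 = 3.66526 years.

3.6653 years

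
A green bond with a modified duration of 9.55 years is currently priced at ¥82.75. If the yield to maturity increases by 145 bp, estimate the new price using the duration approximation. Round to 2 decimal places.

¥71.29

Duration approximation: ΔP/P ≈ -D_mod · Δy = -9.55 × (+0.0145) = -0.138475.
New price ≈ 82.75 × (1 - 0.138475) = 71.29119375.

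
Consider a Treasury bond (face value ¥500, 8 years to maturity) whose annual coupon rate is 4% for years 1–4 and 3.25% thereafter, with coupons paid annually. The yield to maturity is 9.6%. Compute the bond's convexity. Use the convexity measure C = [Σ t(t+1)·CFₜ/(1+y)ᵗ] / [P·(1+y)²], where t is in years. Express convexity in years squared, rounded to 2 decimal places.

With y = 0.096:
  t   CF        PV=CF/(1+0.096)^t    t·PV        t(t+1)·PV
  1        20.00        18.2482        18.2482          36.4964
  2        20.00        16.6498        33.2996          99.8988
  3        20.00        15.1914        45.5743         182.2970
  4        20.00        13.8608        55.4431         277.2157
  5        16.25        10.2754        51.3772         308.2633
  6        16.25         9.3754        56.2524         393.7670
  7        16.25         8.5542        59.8794         479.0353
  8       516.25       247.9566     1,983.6526      17,852.8735
  Σ                    340.1118     2,303.7268      19,629.8469
P = 340.1118.
Convexity = Σ t(t+1)·PV / [P·(1+y)²] = 19,629.8469 / (340.1118 × 1.201216) = 48.04787.

48.05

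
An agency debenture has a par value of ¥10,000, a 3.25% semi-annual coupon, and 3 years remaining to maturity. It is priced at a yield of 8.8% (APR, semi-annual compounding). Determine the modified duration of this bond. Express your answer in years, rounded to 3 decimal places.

2.750 years

Periodic yield y = 0.044. First find Macaulay duration:
  t   CF        PV=CF/(1+0.044)^t    t·PV
  1       162.50       155.6513       155.6513
  2       162.50       149.0913       298.1826
  3       162.50       142.8078       428.4233
  4       162.50       136.7891       547.1562
  5       162.50       131.0240       655.1200
  6    10,162.50     7,848.6971    47,092.1823
  Σ                  8,564.0606    49,176.7159
P = 8,564.0606; Macaulay duration = 49,176.7159 / 8,564.0606 = 5.74222 half-year periods = 2.87111 years.
Modified duration = D_Mac / (1 + y) = 2.87111 / 1.044 = 2.75011 years.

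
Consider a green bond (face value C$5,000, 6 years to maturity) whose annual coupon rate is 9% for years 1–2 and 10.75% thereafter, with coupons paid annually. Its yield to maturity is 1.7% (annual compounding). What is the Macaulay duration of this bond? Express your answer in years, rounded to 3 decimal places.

5.055 years

Periodic yield y = 0.017. Discount each cash flow and weight by its year:
  t   CF        PV=CF/(1+0.017)^t    t·PV
  1       450.00       442.4779       442.4779
  2       450.00       435.0815       870.1630
  3       537.50       510.9938     1,532.9813
  4       537.50       502.4521     2,009.8084
  5       537.50       494.0532     2,470.2659
  6     5,537.50     5,004.8149    30,028.8895
  Σ                  7,389.8733    37,354.5860
Price P = Σ PV = 7,389.8733.
Macaulay duration = Σ(t·PV) / P = 37,354.5860 / 7,389.8733 = 5.05483 years.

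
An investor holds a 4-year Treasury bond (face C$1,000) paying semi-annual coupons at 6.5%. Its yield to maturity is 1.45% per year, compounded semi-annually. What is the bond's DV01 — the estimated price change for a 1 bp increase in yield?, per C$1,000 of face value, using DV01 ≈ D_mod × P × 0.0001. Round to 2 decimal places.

Periodic yield y = 0.00725.
  t   CF        PV=CF/(1+0.00725)^t    t·PV
  1        32.50        32.2661        32.2661
  2        32.50        32.0338        64.0677
  3        32.50        31.8033        95.4098
  4        32.50        31.5743       126.2974
  5        32.50        31.3471       156.7354
  6        32.50        31.1214       186.7286
  7        32.50        30.8974       216.2820
  8     1,032.50       974.5225     7,796.1797
  Σ                  1,195.5659     8,673.9665
P = 1,195.5659; D_Mac = 7.25511 half-year periods = 3.62756 yrs; D_mod = 3.60145 yrs.
DV01 ≈ 3.60145 × 1,195.5659 × 0.0001 = 0.430577.

C$0.43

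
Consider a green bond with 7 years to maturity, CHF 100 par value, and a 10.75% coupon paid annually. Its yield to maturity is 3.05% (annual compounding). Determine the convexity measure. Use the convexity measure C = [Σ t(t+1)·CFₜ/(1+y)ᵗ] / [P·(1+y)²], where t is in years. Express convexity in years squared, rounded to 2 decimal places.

38.65

With y = 0.0305:
  t   CF        PV=CF/(1+0.0305)^t    t·PV        t(t+1)·PV
  1        10.75        10.4318        10.4318          20.8637
  2        10.75        10.1231        20.2462          60.7385
  3        10.75         9.8235        29.4704         117.8815
  4        10.75         9.5327        38.1308         190.6542
  5        10.75         9.2506        46.2528         277.5171
  6        10.75         8.9768        53.8607         377.0247
  7       110.75        89.7445       628.2114       5,025.6911
  Σ                    147.8829       826.6041       6,070.3707
P = 147.8829.
Convexity = Σ t(t+1)·PV / [P·(1+y)²] = 6,070.3707 / (147.8829 × 1.061930) = 38.65461.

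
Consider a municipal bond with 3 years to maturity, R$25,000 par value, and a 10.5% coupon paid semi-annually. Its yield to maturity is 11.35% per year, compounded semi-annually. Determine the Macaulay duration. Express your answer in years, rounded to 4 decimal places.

Periodic yield y = 0.05675. Discount each cash flow and weight by its period:
  t   CF        PV=CF/(1+0.05675)^t    t·PV
  1     1,312.50     1,242.0156     1,242.0156
  2     1,312.50     1,175.3164     2,350.6328
  3     1,312.50     1,112.1991     3,336.5973
  4     1,312.50     1,052.4714     4,209.8854
  5     1,312.50       995.9511     4,979.7557
  6    26,312.50    18,894.2029   113,365.2172
  Σ                 24,472.1565   129,484.1041
Price P = Σ PV = 24,472.1565.
Macaulay duration = Σ(t·PV) / P = 129,484.1041 / 24,472.1565 = 5.29108 half-year periods.
In years: 5.29108 / 2 = 2.64554 years.

2.6455 years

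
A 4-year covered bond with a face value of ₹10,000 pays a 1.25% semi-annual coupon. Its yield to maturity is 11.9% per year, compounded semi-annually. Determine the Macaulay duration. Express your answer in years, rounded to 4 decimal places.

3.8894 years

Periodic yield y = 0.0595. Discount each cash flow and weight by its period:
  t   CF        PV=CF/(1+0.0595)^t    t·PV
  1        62.50        58.9901        58.9901
  2        62.50        55.6773       111.3546
  3        62.50        52.5505       157.6516
  4        62.50        49.5994       198.3975
  5        62.50        46.8139       234.0697
  6        62.50        44.1849       265.1096
  7        62.50        41.7036       291.9250
  8    10,062.50     6,337.2115    50,697.6924
  Σ                  6,686.7313    52,015.1905
Price P = Σ PV = 6,686.7313.
Macaulay duration = Σ(t·PV) / P = 52,015.1905 / 6,686.7313 = 7.77887 half-year periods.
In years: 7.77887 / 2 = 3.88943 years.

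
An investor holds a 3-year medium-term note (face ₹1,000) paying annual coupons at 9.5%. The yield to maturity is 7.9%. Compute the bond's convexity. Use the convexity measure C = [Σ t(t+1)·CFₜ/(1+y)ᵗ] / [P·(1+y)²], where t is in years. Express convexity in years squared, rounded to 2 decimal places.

With y = 0.079:
  t   CF        PV=CF/(1+0.079)^t    t·PV        t(t+1)·PV
  1        95.00        88.0445        88.0445         176.0890
  2        95.00        81.5982       163.1965         489.5894
  3     1,095.00       871.6654     2,614.9961      10,459.9843
  Σ                  1,041.3081     2,866.2370      11,125.6626
P = 1,041.3081.
Convexity = Σ t(t+1)·PV / [P·(1+y)²] = 11,125.6626 / (1,041.3081 × 1.164241) = 9.17706.

9.18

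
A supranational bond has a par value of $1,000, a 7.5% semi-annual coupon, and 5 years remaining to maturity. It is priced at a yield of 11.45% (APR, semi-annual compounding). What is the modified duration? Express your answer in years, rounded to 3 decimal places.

3.960 years

Periodic yield y = 0.05725. First find Macaulay duration:
  t   CF        PV=CF/(1+0.05725)^t    t·PV
  1        37.50        35.4694        35.4694
  2        37.50        33.5487        67.0974
  3        37.50        31.7321        95.1962
  4        37.50        30.0138       120.0551
  5        37.50        28.3885       141.9426
  6        37.50        26.8513       161.1077
  7        37.50        25.3973       177.7810
  8        37.50        24.0220       192.1762
  9        37.50        22.7212       204.4912
  10    1,037.50       594.5812     5,945.8119
  Σ                    852.7255     7,141.1287
P = 852.7255; Macaulay duration = 7,141.1287 / 852.7255 = 8.37448 half-year periods = 4.18724 years.
Modified duration = D_Mac / (1 + y) = 4.18724 / 1.05725 = 3.96050 years.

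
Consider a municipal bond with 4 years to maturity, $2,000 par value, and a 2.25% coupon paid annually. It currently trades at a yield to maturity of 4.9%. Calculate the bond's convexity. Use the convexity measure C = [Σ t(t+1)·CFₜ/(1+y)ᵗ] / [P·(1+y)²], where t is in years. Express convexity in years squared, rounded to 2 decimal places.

17.34

With y = 0.049:
  t   CF        PV=CF/(1+0.049)^t    t·PV        t(t+1)·PV
  1        45.00        42.8980        42.8980          85.7960
  2        45.00        40.8942        81.7884         245.3651
  3        45.00        38.9840       116.9519         467.8076
  4     2,045.00     1,688.8511     6,755.4044      33,777.0219
  Σ                  1,811.6272     6,997.0426      34,575.9906
P = 1,811.6272.
Convexity = Σ t(t+1)·PV / [P·(1+y)²] = 34,575.9906 / (1,811.6272 × 1.100401) = 17.34422.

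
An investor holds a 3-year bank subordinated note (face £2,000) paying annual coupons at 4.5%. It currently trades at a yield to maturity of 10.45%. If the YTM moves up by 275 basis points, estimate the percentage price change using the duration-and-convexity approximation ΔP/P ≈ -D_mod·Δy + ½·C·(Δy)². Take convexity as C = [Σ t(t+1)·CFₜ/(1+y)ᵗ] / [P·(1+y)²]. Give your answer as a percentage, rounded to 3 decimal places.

With y = 0.1045:
  t   CF        PV=CF/(1+0.1045)^t    t·PV        t(t+1)·PV
  1        90.00        81.4848        81.4848         162.9697
  2        90.00        73.7753       147.5506         442.6519
  3     2,090.00     1,551.1333     4,653.3999      18,613.5998
  Σ                  1,706.3935     4,882.4354      19,219.2213
P = 1,706.3935; D_Mac = 2.86126 yrs; D_mod = 2.59055 yrs; C = 9.23262.
Duration effect: -2.59055 × (+0.0275) = -0.071240
Convexity effect: 0.5 × 9.23262 × (0.0275)² = +0.0034911
ΔP/P ≈ -0.071240 + 0.0034911 = -0.067749 = -6.7749%.

-6.775%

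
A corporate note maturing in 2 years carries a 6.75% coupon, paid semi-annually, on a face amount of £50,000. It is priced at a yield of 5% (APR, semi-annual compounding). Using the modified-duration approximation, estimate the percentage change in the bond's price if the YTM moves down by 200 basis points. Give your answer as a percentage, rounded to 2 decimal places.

+3.72%

Periodic yield y = 0.025. Modified duration first:
  t   CF        PV=CF/(1+0.025)^t    t·PV
  1     1,687.50     1,646.3415     1,646.3415
  2     1,687.50     1,606.1868     3,212.3736
  3     1,687.50     1,567.0115     4,701.0345
  4    51,687.50    46,826.3240   187,305.2958
  Σ                 51,645.8637   196,865.0454
P = 51,645.8637; D_Mac = 3.81183 half-year periods = 1.90591 yrs; D_mod = 1.90591/(1+0.025) = 1.85943 yrs.
ΔP/P ≈ -D_mod · Δy = -1.85943 × (-0.02) = +0.037189 = +3.7189%.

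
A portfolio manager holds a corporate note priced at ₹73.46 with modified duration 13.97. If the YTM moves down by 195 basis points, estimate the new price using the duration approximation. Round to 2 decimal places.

₹93.47

Duration approximation: ΔP/P ≈ -D_mod · Δy = -13.97 × (-0.0195) = +0.272415.
New price ≈ 73.46 × (1 + 0.272415) = 93.4716059.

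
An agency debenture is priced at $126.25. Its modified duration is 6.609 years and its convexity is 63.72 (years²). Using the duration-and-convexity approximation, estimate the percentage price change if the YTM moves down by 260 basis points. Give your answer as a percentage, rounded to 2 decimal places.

+19.34%

Duration effect: -D_mod·Δy = -6.609 × (-0.026) = +0.171834
Convexity effect: ½·C·(Δy)² = 0.5 × 63.72 × (-0.026)² = +0.02153736
ΔP/P ≈ +0.171834 + 0.02153736 = +0.19337136
= +19.337136%.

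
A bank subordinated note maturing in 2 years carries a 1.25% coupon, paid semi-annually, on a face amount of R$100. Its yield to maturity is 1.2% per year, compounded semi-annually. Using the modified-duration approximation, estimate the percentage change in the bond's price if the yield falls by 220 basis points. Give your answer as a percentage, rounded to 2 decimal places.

Periodic yield y = 0.006. Modified duration first:
  t   CF        PV=CF/(1+0.006)^t    t·PV
  1        0.625         0.6213         0.6213
  2        0.625         0.6176         1.2351
  3        0.625         0.6139         1.8417
  4      100.625        98.2458       392.9832
  Σ                    100.0985       396.6812
P = 100.0985; D_Mac = 3.96291 half-year periods = 1.98145 yrs; D_mod = 1.98145/(1+0.006) = 1.96964 yrs.
ΔP/P ≈ -D_mod · Δy = -1.96964 × (-0.022) = +0.043332 = +4.3332%.

+4.33%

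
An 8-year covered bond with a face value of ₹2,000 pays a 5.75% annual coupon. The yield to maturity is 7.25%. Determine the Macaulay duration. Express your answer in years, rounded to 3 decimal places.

6.558 years

Periodic yield y = 0.0725. Discount each cash flow and weight by its year:
  t   CF        PV=CF/(1+0.0725)^t    t·PV
  1       115.00       107.2261       107.2261
  2       115.00        99.9777       199.9554
  3       115.00        93.2193       279.6580
  4       115.00        86.9178       347.6711
  5       115.00        81.0422       405.2111
  6       115.00        75.5638       453.3831
  7       115.00        70.4558       493.1906
  8     2,115.00     1,208.1809     9,665.4472
  Σ                  1,822.5837    11,951.7426
Price P = Σ PV = 1,822.5837.
Macaulay duration = Σ(t·PV) / P = 11,951.7426 / 1,822.5837 = 6.55758 years.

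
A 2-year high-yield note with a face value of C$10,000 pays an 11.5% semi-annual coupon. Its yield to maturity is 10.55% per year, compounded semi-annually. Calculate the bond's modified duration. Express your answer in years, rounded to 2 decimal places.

1.75 years

Periodic yield y = 0.05275. First find Macaulay duration:
  t   CF        PV=CF/(1+0.05275)^t    t·PV
  1       575.00       546.1886       546.1886
  2       575.00       518.8208     1,037.6415
  3       575.00       492.8243     1,478.4728
  4    10,575.00     8,609.5287    34,438.1146
  Σ                 10,167.3622    37,500.4175
P = 10,167.3622; Macaulay duration = 37,500.4175 / 10,167.3622 = 3.68831 half-year periods = 1.84416 years.
Modified duration = D_Mac / (1 + y) = 1.84416 / 1.05275 = 1.75175 years.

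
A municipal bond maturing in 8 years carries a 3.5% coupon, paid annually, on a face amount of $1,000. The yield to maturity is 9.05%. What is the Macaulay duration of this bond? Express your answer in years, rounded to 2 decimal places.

6.90 years

Periodic yield y = 0.0905. Discount each cash flow and weight by its year:
  t   CF        PV=CF/(1+0.0905)^t    t·PV
  1        35.00        32.0954        32.0954
  2        35.00        29.4318        58.8636
  3        35.00        26.9893        80.9678
  4        35.00        24.7494        98.9978
  5        35.00        22.6955       113.4775
  6        35.00        20.8120       124.8721
  7        35.00        19.0848       133.5938
  8     1,035.00       517.5294     4,140.2349
  Σ                    693.3876     4,783.1027
Price P = Σ PV = 693.3876.
Macaulay duration = Σ(t·PV) / P = 4,783.1027 / 693.3876 = 6.89817 years.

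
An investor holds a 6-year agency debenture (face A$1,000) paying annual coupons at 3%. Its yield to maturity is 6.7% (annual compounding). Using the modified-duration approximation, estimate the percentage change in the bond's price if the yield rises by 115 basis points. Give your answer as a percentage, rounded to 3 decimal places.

-5.958%

Periodic yield y = 0.067. Modified duration first:
  t   CF        PV=CF/(1+0.067)^t    t·PV
  1        30.00        28.1162        28.1162
  2        30.00        26.3507        52.7014
  3        30.00        24.6961        74.0882
  4        30.00        23.1453        92.5814
  5        30.00        21.6920       108.4599
  6     1,030.00       697.9924     4,187.9545
  Σ                    821.9927     4,543.9017
P = 821.9927; D_Mac = 5.52791 yrs; D_mod = 5.52791/(1+0.067) = 5.18080 yrs.
ΔP/P ≈ -D_mod · Δy = -5.18080 × (+0.0115) = -0.059579 = -5.9579%.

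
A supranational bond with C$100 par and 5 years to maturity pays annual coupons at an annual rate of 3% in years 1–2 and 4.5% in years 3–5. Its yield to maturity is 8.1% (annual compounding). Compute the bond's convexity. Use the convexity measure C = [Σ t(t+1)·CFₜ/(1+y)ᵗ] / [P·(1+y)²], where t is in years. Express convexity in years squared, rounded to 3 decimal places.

With y = 0.081:
  t   CF        PV=CF/(1+0.081)^t    t·PV        t(t+1)·PV
  1         3.00         2.7752         2.7752           5.5504
  2         3.00         2.5673         5.1345          15.4036
  3         4.50         3.5623        10.6870          42.7481
  4         4.50         3.2954        13.1816          65.9082
  5       104.50        70.7926       353.9630       2,123.7778
  Σ                     82.9928       385.7414       2,253.3881
P = 82.9928.
Convexity = Σ t(t+1)·PV / [P·(1+y)²] = 2,253.3881 / (82.9928 × 1.168561) = 23.23508.

23.235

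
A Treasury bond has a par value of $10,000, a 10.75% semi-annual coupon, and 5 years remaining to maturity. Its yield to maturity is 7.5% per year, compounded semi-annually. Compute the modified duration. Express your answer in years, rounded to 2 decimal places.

Periodic yield y = 0.0375. First find Macaulay duration:
  t   CF        PV=CF/(1+0.0375)^t    t·PV
  1       537.50       518.0723       518.0723
  2       537.50       499.3468       998.6936
  3       537.50       481.2981     1,443.8943
  4       537.50       463.9018     1,855.6072
  5       537.50       447.1343     2,235.6713
  6       537.50       430.9728     2,585.8367
  7       537.50       415.3954     2,907.7681
  8       537.50       400.3812     3,203.0492
  9       537.50       385.9095     3,473.1859
  10   10,537.50     7,292.1658    72,921.6579
  Σ                 11,334.5779    92,143.4364
P = 11,334.5779; Macaulay duration = 92,143.4364 / 11,334.5779 = 8.12941 half-year periods = 4.06471 years.
Modified duration = D_Mac / (1 + y) = 4.06471 / 1.0375 = 3.91779 years.

3.92 years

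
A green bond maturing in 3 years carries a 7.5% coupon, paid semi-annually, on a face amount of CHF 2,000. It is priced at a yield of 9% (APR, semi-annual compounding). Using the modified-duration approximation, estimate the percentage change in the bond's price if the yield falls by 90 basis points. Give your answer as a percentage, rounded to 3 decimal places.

+2.356%

Periodic yield y = 0.045. Modified duration first:
  t   CF        PV=CF/(1+0.045)^t    t·PV
  1        75.00        71.7703        71.7703
  2        75.00        68.6797       137.3595
  3        75.00        65.7222       197.1667
  4        75.00        62.8921       251.5684
  5        75.00        60.1838       300.9191
  6     2,075.00     1,593.3837     9,560.3019
  Σ                  1,922.6319    10,519.0861
P = 1,922.6319; D_Mac = 5.47119 half-year periods = 2.73560 yrs; D_mod = 2.73560/(1+0.045) = 2.61779 yrs.
ΔP/P ≈ -D_mod · Δy = -2.61779 × (-0.009) = +0.023560 = +2.3560%.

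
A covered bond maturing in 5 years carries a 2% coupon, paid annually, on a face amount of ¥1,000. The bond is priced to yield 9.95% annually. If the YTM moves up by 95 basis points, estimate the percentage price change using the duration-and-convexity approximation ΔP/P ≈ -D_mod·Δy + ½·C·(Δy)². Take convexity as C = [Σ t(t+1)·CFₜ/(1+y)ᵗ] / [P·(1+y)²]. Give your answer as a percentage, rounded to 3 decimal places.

-4.010%

With y = 0.0995:
  t   CF        PV=CF/(1+0.0995)^t    t·PV        t(t+1)·PV
  1        20.00        18.1901        18.1901          36.3802
  2        20.00        16.5440        33.0879          99.2638
  3        20.00        15.0468        45.1404         180.5617
  4        20.00        13.6851        54.7405         273.7027
  5     1,020.00       634.7811     3,173.9056      19,043.4337
  Σ                    698.2471     3,325.0646      19,633.3420
P = 698.2471; D_Mac = 4.76202 yrs; D_mod = 4.33107 yrs; C = 23.25919.
Duration effect: -4.33107 × (+0.0095) = -0.041145
Convexity effect: 0.5 × 23.25919 × (0.0095)² = +0.0010496
ΔP/P ≈ -0.041145 + 0.0010496 = -0.040096 = -4.0096%.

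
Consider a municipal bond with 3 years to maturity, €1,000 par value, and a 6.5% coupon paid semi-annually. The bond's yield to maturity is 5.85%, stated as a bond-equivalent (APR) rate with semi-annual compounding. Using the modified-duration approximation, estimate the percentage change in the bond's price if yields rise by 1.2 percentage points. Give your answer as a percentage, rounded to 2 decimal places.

Periodic yield y = 0.02925. Modified duration first:
  t   CF        PV=CF/(1+0.02925)^t    t·PV
  1        32.50        31.5764        31.5764
  2        32.50        30.6790        61.3581
  3        32.50        29.8072        89.4215
  4        32.50        28.9601       115.8403
  5        32.50        28.1371       140.6854
  6     1,032.50       868.4900     5,210.9398
  Σ                  1,017.6497     5,649.8215
P = 1,017.6497; D_Mac = 5.55183 half-year periods = 2.77592 yrs; D_mod = 2.77592/(1+0.02925) = 2.69703 yrs.
ΔP/P ≈ -D_mod · Δy = -2.69703 × (+0.012) = -0.032364 = -3.2364%.

-3.24%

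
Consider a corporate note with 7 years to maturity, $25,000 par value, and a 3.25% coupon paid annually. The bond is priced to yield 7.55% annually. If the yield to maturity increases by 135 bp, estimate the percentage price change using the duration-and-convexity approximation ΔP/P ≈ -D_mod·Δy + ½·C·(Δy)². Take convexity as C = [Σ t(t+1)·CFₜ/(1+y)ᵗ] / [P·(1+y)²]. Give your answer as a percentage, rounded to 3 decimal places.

With y = 0.0755:
  t   CF        PV=CF/(1+0.0755)^t    t·PV        t(t+1)·PV
  1       812.50       755.4626       755.4626       1,510.9252
  2       812.50       702.4292     1,404.8583       4,214.5750
  3       812.50       653.1187     1,959.3561       7,837.4245
  4       812.50       607.2698     2,429.0794      12,145.3968
  5       812.50       564.6396     2,823.1978      16,939.1865
  6       812.50       525.0019     3,150.0114      22,050.0801
  7    25,812.50    15,508.0490   108,556.3433     868,450.7468
  Σ                 19,315.9708   121,078.3090     933,148.3349
P = 19,315.9708; D_Mac = 6.26830 yrs; D_mod = 5.82827 yrs; C = 41.76508.
Duration effect: -5.82827 × (+0.0135) = -0.078682
Convexity effect: 0.5 × 41.76508 × (0.0135)² = +0.0038058
ΔP/P ≈ -0.078682 + 0.0038058 = -0.074876 = -7.4876%.

-7.488%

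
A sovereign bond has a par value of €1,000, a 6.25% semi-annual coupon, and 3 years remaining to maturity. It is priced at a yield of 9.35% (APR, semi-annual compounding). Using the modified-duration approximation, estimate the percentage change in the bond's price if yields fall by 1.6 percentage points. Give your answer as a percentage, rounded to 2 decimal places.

Periodic yield y = 0.04675. Modified duration first:
  t   CF        PV=CF/(1+0.04675)^t    t·PV
  1        31.25        29.8543        29.8543
  2        31.25        28.5210        57.0419
  3        31.25        27.2472        81.7415
  4        31.25        26.0302       104.1210
  5        31.25        24.8677       124.3384
  6     1,031.25       783.9821     4,703.8926
  Σ                    920.5024     5,100.9896
P = 920.5024; D_Mac = 5.54153 half-year periods = 2.77076 yrs; D_mod = 2.77076/(1+0.04675) = 2.64702 yrs.
ΔP/P ≈ -D_mod · Δy = -2.64702 × (-0.016) = +0.042352 = +4.2352%.

+4.24%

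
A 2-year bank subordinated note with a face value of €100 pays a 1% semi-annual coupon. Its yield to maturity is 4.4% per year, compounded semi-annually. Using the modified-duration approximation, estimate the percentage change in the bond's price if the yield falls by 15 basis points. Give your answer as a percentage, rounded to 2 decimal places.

+0.29%

Periodic yield y = 0.022. Modified duration first:
  t   CF        PV=CF/(1+0.022)^t    t·PV
  1         0.50         0.4892         0.4892
  2         0.50         0.4787         0.9574
  3         0.50         0.4684         1.4052
  4       100.50        92.1218       368.4873
  Σ                     93.5582       371.3391
P = 93.5582; D_Mac = 3.96907 half-year periods = 1.98454 yrs; D_mod = 1.98454/(1+0.022) = 1.94182 yrs.
ΔP/P ≈ -D_mod · Δy = -1.94182 × (-0.0015) = +0.002913 = +0.2913%.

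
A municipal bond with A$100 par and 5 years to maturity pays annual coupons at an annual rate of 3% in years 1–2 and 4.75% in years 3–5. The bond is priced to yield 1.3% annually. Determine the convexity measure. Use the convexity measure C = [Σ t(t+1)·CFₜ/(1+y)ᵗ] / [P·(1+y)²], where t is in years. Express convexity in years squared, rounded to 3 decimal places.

With y = 0.013:
  t   CF        PV=CF/(1+0.013)^t    t·PV        t(t+1)·PV
  1         3.00         2.9615         2.9615           5.9230
  2         3.00         2.9235         5.8470          17.5410
  3         4.75         4.5695        13.7084          54.8336
  4         4.75         4.5108        18.0433          90.2165
  5       104.75        98.1989       490.9947       2,945.9682
  Σ                    113.1642       531.5549       3,114.4822
P = 113.1642.
Convexity = Σ t(t+1)·PV / [P·(1+y)²] = 3,114.4822 / (113.1642 × 1.026169) = 26.81994.

26.820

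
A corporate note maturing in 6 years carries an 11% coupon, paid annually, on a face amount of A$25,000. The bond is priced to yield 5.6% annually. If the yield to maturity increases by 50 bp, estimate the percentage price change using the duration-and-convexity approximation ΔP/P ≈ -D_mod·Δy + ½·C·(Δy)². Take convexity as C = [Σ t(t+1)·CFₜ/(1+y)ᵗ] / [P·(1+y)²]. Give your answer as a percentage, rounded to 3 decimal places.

-2.262%

With y = 0.056:
  t   CF        PV=CF/(1+0.056)^t    t·PV        t(t+1)·PV
  1     2,750.00     2,604.1667     2,604.1667       5,208.3333
  2     2,750.00     2,466.0669     4,932.1338      14,796.4015
  3     2,750.00     2,335.2906     7,005.8719      28,023.4877
  4     2,750.00     2,211.4495     8,845.7979      44,228.9895
  5     2,750.00     2,094.1756    10,470.8782      62,825.2691
  6    27,750.00    20,011.4924   120,068.9544     840,482.6808
  Σ                 31,722.6417   153,927.8029     995,565.1619
P = 31,722.6417; D_Mac = 4.85230 yrs; D_mod = 4.59498 yrs; C = 28.14314.
Duration effect: -4.59498 × (+0.005) = -0.022975
Convexity effect: 0.5 × 28.14314 × (0.005)² = +0.0003518
ΔP/P ≈ -0.022975 + 0.0003518 = -0.022623 = -2.2623%.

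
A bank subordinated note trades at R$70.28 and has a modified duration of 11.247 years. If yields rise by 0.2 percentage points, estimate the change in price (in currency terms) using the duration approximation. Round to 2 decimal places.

-R$1.58

Duration approximation: ΔP/P ≈ -D_mod · Δy = -11.247 × (+0.002) = -0.022494.
ΔP ≈ 70.28 × (-0.022494) = -1.58087832.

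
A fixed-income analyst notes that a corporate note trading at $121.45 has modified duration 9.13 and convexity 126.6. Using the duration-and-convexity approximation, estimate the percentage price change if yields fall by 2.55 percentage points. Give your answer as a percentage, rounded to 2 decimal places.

Duration effect: -D_mod·Δy = -9.13 × (-0.0255) = +0.232815
Convexity effect: ½·C·(Δy)² = 0.5 × 126.6 × (-0.0255)² = +0.041160825
ΔP/P ≈ +0.232815 + 0.041160825 = +0.273975825
= +27.3975825%.

+27.40%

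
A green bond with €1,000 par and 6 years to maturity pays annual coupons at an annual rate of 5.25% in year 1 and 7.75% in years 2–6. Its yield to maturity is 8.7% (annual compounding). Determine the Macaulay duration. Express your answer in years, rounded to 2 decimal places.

5.09 years

Periodic yield y = 0.087. Discount each cash flow and weight by its year:
  t   CF        PV=CF/(1+0.087)^t    t·PV
  1        52.50        48.2981        48.2981
  2        77.50        65.5908       131.1815
  3        77.50        60.3411       181.0232
  4        77.50        55.5116       222.0463
  5        77.50        51.0686       255.3430
  6     1,077.50       653.1907     3,919.1444
  Σ                    934.0008     4,757.0365
Price P = Σ PV = 934.0008.
Macaulay duration = Σ(t·PV) / P = 4,757.0365 / 934.0008 = 5.09318 years.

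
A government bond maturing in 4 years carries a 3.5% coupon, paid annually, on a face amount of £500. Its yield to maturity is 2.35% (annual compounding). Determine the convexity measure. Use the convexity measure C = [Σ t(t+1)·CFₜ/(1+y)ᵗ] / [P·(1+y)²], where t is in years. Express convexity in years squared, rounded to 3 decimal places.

With y = 0.0235:
  t   CF        PV=CF/(1+0.0235)^t    t·PV        t(t+1)·PV
  1        17.50        17.0982        17.0982          34.1964
  2        17.50        16.7056        33.4112         100.2337
  3        17.50        16.3220        48.9661         195.8645
  4       517.50       471.5839     1,886.3356       9,431.6779
  Σ                    521.7097     1,985.8111       9,761.9725
P = 521.7097.
Convexity = Σ t(t+1)·PV / [P·(1+y)²] = 9,761.9725 / (521.7097 × 1.047552) = 17.86212.

17.862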